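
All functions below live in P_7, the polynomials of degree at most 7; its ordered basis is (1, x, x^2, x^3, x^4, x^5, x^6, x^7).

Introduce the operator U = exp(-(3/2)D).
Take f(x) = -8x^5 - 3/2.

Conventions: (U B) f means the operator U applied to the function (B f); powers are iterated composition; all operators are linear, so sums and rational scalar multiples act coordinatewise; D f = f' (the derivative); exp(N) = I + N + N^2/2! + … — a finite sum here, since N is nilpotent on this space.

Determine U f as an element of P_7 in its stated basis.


order-1 term: 60x^4
order-2 term: -180x^3
order-3 term: 270x^2
order-4 term: -(405/2)x
order-5 term: 243/4
the series for exp(-(3/2)D) f terminates at order 5
exp(-(3/2)D) f = -8x^5 + 60x^4 - 180x^3 + 270x^2 - (405/2)x + 237/4

the image equals g(x) = -8x^5 + 60x^4 - 180x^3 + 270x^2 - (405/2)x + 237/4


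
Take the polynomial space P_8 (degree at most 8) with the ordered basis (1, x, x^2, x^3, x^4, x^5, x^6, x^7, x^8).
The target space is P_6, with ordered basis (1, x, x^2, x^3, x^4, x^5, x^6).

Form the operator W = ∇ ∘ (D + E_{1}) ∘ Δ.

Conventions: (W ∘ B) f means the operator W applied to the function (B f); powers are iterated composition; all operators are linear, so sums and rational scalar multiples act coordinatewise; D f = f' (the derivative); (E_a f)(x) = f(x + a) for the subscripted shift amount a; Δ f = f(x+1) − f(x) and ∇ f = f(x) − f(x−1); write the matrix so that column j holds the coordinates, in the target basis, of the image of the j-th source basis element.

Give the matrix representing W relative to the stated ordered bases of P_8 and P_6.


image of 1: 0
image of x: 0
image of x^2: 2
image of x^3: 6x + 12
image of x^4: 12x^2 + 48x + 14
image of x^5: 20x^3 + 120x^2 + 70x + 40
image of x^6: 30x^4 + 240x^3 + 210x^2 + 240x + 62
image of x^7: 42x^5 + 420x^4 + 490x^3 + 840x^2 + 434x + 140
image of x^8: 56x^6 + 672x^5 + 980x^4 + 2240x^3 + 1736x^2 + 1120x + 254
each image's coordinates form column j of the matrix

the matrix is [[0, 0, 2, 12, 14, 40, 62, 140, 254]; [0, 0, 0, 6, 48, 70, 240, 434, 1120]; [0, 0, 0, 0, 12, 120, 210, 840, 1736]; [0, 0, 0, 0, 0, 20, 240, 490, 2240]; [0, 0, 0, 0, 0, 0, 30, 420, 980]; [0, 0, 0, 0, 0, 0, 0, 42, 672]; [0, 0, 0, 0, 0, 0, 0, 0, 56]] (rows listed top to bottom)


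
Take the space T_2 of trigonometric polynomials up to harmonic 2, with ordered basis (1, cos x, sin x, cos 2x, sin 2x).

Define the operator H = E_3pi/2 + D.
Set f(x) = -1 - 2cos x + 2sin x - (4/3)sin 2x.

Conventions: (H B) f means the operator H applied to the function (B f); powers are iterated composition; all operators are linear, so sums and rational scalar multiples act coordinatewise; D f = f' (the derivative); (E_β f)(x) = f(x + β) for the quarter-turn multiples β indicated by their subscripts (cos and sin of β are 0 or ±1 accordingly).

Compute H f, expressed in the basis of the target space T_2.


the result is g(x) = -1 - (8/3)cos 2x + (4/3)sin 2x

E_3pi/2 f = -1 - 2cos x - 2sin x + (4/3)sin 2x
D f = 2cos x + 2sin x - (8/3)cos 2x
(E_3pi/2 + D) f = -1 - (8/3)cos 2x + (4/3)sin 2x


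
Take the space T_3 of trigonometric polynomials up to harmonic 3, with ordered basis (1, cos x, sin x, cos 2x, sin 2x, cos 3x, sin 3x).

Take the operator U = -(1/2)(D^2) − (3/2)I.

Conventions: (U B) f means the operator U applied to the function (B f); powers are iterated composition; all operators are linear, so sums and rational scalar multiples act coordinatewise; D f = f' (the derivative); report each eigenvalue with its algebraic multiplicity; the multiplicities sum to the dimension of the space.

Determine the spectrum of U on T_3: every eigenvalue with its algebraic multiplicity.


λ = -3/2 (multiplicity 1), λ = -1 (multiplicity 2), λ = 1/2 (multiplicity 2), λ = 3 (multiplicity 2)

image of 1: -3/2
image of cos x: -cos x
image of sin x: -sin x
image of cos 2x: (1/2)cos 2x
image of sin 2x: (1/2)sin 2x
image of cos 3x: 3cos 3x
image of sin 3x: 3sin 3x
the matrix is diagonal; its diagonal is (-3/2, -1, -1, 1/2, 1/2, 3, 3)
for a triangular matrix the eigenvalues are the diagonal entries, with algebraic multiplicity their repetition count


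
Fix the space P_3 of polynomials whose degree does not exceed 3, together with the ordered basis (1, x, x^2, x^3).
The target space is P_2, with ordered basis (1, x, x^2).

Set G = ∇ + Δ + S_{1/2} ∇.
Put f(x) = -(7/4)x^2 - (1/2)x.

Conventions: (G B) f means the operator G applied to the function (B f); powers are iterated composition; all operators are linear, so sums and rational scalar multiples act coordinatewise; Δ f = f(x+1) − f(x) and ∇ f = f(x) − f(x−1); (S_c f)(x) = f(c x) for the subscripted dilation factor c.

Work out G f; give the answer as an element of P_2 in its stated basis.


∇ f = -(7/2)x + 5/4
Δ f = -(7/2)x - 9/4
∇ f = -(7/2)x + 5/4
S_{1/2} ∇ f = -(7/4)x + 5/4
(∇ + Δ + S_{1/2} ∇) f = -(35/4)x + 1/4

the image equals g(x) = -(35/4)x + 1/4


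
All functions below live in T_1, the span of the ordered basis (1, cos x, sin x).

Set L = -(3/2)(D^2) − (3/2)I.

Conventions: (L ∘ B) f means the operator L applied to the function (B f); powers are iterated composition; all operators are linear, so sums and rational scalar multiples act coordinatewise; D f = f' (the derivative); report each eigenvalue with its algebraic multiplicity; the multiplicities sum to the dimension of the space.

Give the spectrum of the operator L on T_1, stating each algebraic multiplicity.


λ = -3/2 (multiplicity 1), λ = 0 (multiplicity 2)

image of 1: -3/2
image of cos x: 0
image of sin x: 0
the matrix is diagonal; its diagonal is (-3/2, 0, 0)
for a triangular matrix the eigenvalues are the diagonal entries, with algebraic multiplicity their repetition count


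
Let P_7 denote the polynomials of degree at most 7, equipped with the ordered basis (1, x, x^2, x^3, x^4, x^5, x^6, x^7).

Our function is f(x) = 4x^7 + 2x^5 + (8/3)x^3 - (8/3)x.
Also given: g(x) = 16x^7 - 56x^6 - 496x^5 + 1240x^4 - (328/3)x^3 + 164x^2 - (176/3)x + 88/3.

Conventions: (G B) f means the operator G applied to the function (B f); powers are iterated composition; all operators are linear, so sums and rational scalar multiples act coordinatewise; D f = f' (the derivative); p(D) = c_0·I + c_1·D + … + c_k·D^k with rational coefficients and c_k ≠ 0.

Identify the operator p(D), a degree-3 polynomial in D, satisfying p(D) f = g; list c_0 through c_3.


D^0 f = 4x^7 + 2x^5 + (8/3)x^3 - (8/3)x
D^1 f = 28x^6 + 10x^4 + 8x^2 - 8/3
D^2 f = 168x^5 + 40x^3 + 16x
D^3 f = 840x^4 + 120x^2 + 16
matching coefficients of g against c_0 f + c_1 Df + … from the top degree down determines the c_i
solution: c_0 = 4, c_1 = -2, c_2 = -3, c_3 = 3/2

c_0 = 4, c_1 = -2, c_2 = -3, c_3 = 3/2


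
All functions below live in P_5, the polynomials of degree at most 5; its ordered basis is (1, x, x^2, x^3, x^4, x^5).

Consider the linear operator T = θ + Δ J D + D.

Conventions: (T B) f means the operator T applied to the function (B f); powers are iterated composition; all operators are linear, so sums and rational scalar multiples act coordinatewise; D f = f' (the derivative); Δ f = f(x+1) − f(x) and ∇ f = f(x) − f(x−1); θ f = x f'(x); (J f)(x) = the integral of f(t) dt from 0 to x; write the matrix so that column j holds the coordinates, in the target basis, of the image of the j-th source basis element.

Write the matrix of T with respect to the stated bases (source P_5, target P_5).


image of 1: 0
image of x: x + 2
image of x^2: 2x^2 + 4x + 1
image of x^3: 3x^3 + 6x^2 + 3x + 1
image of x^4: 4x^4 + 8x^3 + 6x^2 + 4x + 1
image of x^5: 5x^5 + 10x^4 + 10x^3 + 10x^2 + 5x + 1
each image's coordinates form column j of the matrix

the matrix is [[0, 2, 1, 1, 1, 1]; [0, 1, 4, 3, 4, 5]; [0, 0, 2, 6, 6, 10]; [0, 0, 0, 3, 8, 10]; [0, 0, 0, 0, 4, 10]; [0, 0, 0, 0, 0, 5]] (rows listed top to bottom)


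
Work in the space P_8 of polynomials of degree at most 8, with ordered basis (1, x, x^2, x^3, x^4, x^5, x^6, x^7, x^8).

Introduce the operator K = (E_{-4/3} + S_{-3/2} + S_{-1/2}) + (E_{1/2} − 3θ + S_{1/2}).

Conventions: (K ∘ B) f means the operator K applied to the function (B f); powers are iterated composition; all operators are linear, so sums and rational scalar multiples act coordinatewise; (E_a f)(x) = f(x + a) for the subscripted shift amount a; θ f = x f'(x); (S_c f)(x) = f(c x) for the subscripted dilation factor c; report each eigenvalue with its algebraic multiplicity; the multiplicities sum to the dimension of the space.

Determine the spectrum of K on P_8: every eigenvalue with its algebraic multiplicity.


image of 1: 5
image of x: -(5/2)x - 5/6
image of x^2: -(5/4)x^2 - (5/3)x + 73/36
image of x^3: -(83/8)x^3 - (5/2)x^2 + (73/12)x - 485/216
image of x^4: -(77/16)x^4 - (10/3)x^3 + (73/6)x^2 - (485/54)x + 4177/1296
image of x^5: -(659/32)x^5 - (25/6)x^4 + (365/18)x^3 - (2425/108)x^2 + (20885/1296)x - 32525/7776
image of x^6: -(293/64)x^6 - 5x^5 + (365/12)x^4 - (2425/54)x^3 + (20885/432)x^2 - (32525/1296)x + 262873/46656
image of x^7: -(4619/128)x^7 - (35/6)x^6 + (511/12)x^5 - (16975/216)x^4 + (146195/1296)x^3 - (227675/2592)x^2 + (1840111/46656)x - 2094965/279936
image of x^8: (931/256)x^8 - (20/3)x^7 + (511/9)x^6 - (3395/27)x^5 + (146195/648)x^4 - (227675/972)x^3 + (1840111/11664)x^2 - (2094965/34992)x + 16783777/1679616
the matrix is upper triangular; its diagonal is (5, -5/2, -5/4, -83/8, -77/16, -659/32, -293/64, -4619/128, 931/256)
for a triangular matrix the eigenvalues are the diagonal entries, with algebraic multiplicity their repetition count

λ = -4619/128 (multiplicity 1), λ = -659/32 (multiplicity 1), λ = -83/8 (multiplicity 1), λ = -77/16 (multiplicity 1), λ = -293/64 (multiplicity 1), λ = -5/2 (multiplicity 1), λ = -5/4 (multiplicity 1), λ = 931/256 (multiplicity 1), λ = 5 (multiplicity 1)


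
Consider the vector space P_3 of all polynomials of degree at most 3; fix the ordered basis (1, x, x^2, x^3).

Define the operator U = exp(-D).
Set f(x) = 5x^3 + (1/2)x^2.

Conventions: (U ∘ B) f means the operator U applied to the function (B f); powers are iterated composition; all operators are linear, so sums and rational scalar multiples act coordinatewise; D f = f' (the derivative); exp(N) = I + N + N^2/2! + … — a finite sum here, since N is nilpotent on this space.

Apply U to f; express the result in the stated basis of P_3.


order-1 term: -15x^2 - x
order-2 term: 15x + 1/2
order-3 term: -5
the series for exp(-D) f terminates at order 3
exp(-D) f = 5x^3 - (29/2)x^2 + 14x - 9/2

the result is g(x) = 5x^3 - (29/2)x^2 + 14x - 9/2


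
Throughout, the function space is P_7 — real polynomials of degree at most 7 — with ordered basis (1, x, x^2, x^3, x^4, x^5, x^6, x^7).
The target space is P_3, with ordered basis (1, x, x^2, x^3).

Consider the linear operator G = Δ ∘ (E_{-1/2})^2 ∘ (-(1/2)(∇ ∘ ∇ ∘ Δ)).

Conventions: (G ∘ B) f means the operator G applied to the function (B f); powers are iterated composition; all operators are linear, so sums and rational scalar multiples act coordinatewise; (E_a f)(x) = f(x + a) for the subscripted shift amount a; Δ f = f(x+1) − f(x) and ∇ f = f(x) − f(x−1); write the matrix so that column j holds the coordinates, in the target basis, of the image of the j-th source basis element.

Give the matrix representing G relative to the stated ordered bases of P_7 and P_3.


the matrix is [[0, 0, 0, 0, -12, 60, -240, 840]; [0, 0, 0, 0, 0, -60, 360, -1680]; [0, 0, 0, 0, 0, 0, -180, 1260]; [0, 0, 0, 0, 0, 0, 0, -420]] (rows listed top to bottom)

image of 1: 0
image of x: 0
image of x^2: 0
image of x^3: 0
image of x^4: -12
image of x^5: -60x + 60
image of x^6: -180x^2 + 360x - 240
image of x^7: -420x^3 + 1260x^2 - 1680x + 840
each image's coordinates form column j of the matrix


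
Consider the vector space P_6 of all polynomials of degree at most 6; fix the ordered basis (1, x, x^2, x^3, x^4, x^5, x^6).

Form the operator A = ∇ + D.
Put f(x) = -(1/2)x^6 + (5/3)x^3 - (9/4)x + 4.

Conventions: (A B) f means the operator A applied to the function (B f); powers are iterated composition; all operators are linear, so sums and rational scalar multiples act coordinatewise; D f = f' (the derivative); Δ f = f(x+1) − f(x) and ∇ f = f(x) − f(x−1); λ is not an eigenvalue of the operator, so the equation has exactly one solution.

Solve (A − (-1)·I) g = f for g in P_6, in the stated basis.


the result is g(x) = -(1/2)x^6 + 6x^5 - (135/2)x^4 + (1835/3)x^3 - (8285/2)x^2 + (74823/4)x - 126707/3

write g with unknown coordinates in the stated basis and equate coefficients in (A − (-1)·I) g = f
solving from the highest basis element down gives g = -(1/2)x^6 + 6x^5 - (135/2)x^4 + (1835/3)x^3 - (8285/2)x^2 + (74823/4)x - 126707/3
check: A g = -6x^5 + (135/2)x^4 - 610x^3 + (8285/2)x^2 - 18708x + 126719/3
so A g − (-1)·g = -(1/2)x^6 + (5/3)x^3 - (9/4)x + 4 = f ✓


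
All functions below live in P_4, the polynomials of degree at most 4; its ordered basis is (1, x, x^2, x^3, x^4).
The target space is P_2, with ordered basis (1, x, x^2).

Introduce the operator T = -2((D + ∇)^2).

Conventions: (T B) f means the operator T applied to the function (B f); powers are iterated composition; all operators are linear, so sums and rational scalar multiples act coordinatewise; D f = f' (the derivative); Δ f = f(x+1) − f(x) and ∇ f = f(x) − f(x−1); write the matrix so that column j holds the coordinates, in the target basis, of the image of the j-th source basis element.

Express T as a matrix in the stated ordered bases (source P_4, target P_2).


the matrix is [[0, 0, -16, 24, -44]; [0, 0, 0, -48, 96]; [0, 0, 0, 0, -96]] (rows listed top to bottom)

image of 1: 0
image of x: 0
image of x^2: -16
image of x^3: -48x + 24
image of x^4: -96x^2 + 96x - 44
each image's coordinates form column j of the matrix


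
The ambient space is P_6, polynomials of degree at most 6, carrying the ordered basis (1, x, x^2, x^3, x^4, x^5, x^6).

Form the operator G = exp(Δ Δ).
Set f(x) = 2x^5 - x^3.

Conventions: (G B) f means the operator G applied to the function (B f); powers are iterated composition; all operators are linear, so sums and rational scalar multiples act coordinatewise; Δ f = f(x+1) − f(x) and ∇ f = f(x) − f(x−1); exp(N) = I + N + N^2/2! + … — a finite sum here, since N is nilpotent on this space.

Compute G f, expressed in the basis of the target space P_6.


order-1 term: 40x^3 + 120x^2 + 134x + 54
order-2 term: 120x + 240
the series for exp(Δ Δ) f terminates at order 2
exp(Δ Δ) f = 2x^5 + 39x^3 + 120x^2 + 254x + 294

g(x) = 2x^5 + 39x^3 + 120x^2 + 254x + 294


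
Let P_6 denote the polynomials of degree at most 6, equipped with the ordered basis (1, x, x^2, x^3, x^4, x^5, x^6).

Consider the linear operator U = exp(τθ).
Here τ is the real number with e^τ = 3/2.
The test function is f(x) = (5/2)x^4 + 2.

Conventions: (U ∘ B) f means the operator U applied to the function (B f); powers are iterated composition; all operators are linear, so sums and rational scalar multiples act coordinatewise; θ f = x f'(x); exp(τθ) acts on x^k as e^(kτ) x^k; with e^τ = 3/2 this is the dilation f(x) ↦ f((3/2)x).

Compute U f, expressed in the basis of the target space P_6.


the result is g(x) = (405/32)x^4 + 2

exp(τθ) x^k = e^(kτ) x^k; with e^τ = 3/2 this sends x^k to (3/2)^k x^k
x^4 ↦ 81/16 x^4
applying this coordinatewise to f: exp(τθ) f = (405/32)x^4 + 2


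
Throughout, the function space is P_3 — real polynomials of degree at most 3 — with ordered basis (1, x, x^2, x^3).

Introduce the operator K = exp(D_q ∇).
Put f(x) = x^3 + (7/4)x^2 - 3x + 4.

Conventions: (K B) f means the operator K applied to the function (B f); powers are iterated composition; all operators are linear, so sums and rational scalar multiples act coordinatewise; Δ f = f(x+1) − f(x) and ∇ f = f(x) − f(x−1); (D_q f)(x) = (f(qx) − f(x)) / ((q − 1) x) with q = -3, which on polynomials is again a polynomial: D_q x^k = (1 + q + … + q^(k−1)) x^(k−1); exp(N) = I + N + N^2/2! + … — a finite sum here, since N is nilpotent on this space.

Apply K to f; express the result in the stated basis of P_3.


order-1 term: -6x + 1/2
the series for exp(D_q ∇) f terminates at order 1
exp(D_q ∇) f = x^3 + (7/4)x^2 - 9x + 9/2

g(x) = x^3 + (7/4)x^2 - 9x + 9/2


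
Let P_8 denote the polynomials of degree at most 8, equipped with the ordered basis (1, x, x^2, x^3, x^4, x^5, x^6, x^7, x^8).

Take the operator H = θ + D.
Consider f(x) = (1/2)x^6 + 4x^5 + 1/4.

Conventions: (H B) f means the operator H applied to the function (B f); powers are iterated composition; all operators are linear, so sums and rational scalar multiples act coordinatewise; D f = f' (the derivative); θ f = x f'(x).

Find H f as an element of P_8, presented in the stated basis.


θ f = 3x^6 + 20x^5
D f = 3x^5 + 20x^4
(θ + D) f = 3x^6 + 23x^5 + 20x^4

g(x) = 3x^6 + 23x^5 + 20x^4


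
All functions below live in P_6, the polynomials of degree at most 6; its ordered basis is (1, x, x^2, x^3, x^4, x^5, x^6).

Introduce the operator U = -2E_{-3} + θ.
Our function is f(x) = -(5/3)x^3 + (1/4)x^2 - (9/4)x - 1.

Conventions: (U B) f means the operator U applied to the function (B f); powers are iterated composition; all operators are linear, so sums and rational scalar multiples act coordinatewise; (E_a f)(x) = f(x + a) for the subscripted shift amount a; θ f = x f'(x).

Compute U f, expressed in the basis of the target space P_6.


the result is g(x) = -(5/3)x^3 - 30x^2 + (381/4)x - 106

E_{-3} f = -(5/3)x^3 + (61/4)x^2 - (195/4)x + 53
(-2E_{-3}) f = (10/3)x^3 - (61/2)x^2 + (195/2)x - 106
θ f = -5x^3 + (1/2)x^2 - (9/4)x
(-2E_{-3} + θ) f = -(5/3)x^3 - 30x^2 + (381/4)x - 106


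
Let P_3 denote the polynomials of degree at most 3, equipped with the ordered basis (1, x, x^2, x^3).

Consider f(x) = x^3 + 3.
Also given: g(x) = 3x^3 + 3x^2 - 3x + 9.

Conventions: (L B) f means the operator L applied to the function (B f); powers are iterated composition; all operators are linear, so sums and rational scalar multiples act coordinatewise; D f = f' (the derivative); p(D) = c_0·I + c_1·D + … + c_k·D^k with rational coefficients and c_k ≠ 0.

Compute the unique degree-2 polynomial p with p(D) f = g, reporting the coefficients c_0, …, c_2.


D^0 f = x^3 + 3
D^1 f = 3x^2
D^2 f = 6x
matching coefficients of g against c_0 f + c_1 Df + … from the top degree down determines the c_i
solution: c_0 = 3, c_1 = 1, c_2 = -1/2

c_0 = 3, c_1 = 1, c_2 = -1/2


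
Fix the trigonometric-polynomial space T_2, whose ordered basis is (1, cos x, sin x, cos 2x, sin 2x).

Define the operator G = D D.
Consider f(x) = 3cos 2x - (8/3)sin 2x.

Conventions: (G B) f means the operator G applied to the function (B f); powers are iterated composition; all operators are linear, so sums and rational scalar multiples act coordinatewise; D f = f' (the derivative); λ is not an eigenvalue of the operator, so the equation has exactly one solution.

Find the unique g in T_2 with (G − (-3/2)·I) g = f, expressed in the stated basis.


the image equals g(x) = -(6/5)cos 2x + (16/15)sin 2x

write g with unknown coordinates in the stated basis and equate coefficients in (G − (-3/2)·I) g = f
solving from the highest basis element down gives g = -(6/5)cos 2x + (16/15)sin 2x
check: G g = (24/5)cos 2x - (64/15)sin 2x
so G g − (-3/2)·g = 3cos 2x - (8/3)sin 2x = f ✓


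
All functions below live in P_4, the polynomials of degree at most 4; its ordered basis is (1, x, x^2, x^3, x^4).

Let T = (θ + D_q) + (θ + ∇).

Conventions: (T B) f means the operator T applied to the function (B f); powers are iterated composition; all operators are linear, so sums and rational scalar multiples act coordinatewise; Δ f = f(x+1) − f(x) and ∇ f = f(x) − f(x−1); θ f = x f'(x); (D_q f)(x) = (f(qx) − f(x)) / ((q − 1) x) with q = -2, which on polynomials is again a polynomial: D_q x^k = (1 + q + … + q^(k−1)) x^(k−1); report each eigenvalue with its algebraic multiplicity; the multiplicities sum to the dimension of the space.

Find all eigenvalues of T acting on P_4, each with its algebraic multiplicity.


λ = 0 (multiplicity 1), λ = 2 (multiplicity 1), λ = 4 (multiplicity 1), λ = 6 (multiplicity 1), λ = 8 (multiplicity 1)

image of 1: 0
image of x: 2x + 2
image of x^2: 4x^2 + x - 1
image of x^3: 6x^3 + 6x^2 - 3x + 1
image of x^4: 8x^4 - x^3 - 6x^2 + 4x - 1
the matrix is upper triangular; its diagonal is (0, 2, 4, 6, 8)
for a triangular matrix the eigenvalues are the diagonal entries, with algebraic multiplicity their repetition count


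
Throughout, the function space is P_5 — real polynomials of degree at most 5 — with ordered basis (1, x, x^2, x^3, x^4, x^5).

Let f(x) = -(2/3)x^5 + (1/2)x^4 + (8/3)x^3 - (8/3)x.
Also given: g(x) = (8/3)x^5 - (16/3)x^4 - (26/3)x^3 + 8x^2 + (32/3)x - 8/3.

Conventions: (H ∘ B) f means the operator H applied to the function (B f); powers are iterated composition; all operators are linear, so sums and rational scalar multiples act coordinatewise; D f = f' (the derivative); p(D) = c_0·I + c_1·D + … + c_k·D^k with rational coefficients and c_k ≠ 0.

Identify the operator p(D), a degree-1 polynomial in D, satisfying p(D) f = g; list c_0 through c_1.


D^0 f = -(2/3)x^5 + (1/2)x^4 + (8/3)x^3 - (8/3)x
D^1 f = -(10/3)x^4 + 2x^3 + 8x^2 - 8/3
matching coefficients of g against c_0 f + c_1 Df + … from the top degree down determines the c_i
solution: c_0 = -4, c_1 = 1

c_0 = -4, c_1 = 1


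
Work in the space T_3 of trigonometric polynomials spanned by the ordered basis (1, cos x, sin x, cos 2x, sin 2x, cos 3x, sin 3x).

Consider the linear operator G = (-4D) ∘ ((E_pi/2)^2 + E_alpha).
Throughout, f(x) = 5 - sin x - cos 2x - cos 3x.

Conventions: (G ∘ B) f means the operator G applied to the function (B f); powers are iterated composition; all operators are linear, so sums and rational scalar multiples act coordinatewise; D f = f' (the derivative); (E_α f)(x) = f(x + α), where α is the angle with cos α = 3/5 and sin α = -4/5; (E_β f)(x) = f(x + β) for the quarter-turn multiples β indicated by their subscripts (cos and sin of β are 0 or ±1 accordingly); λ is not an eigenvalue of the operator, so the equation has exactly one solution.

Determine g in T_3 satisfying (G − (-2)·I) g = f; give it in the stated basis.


g(x) = 5/2 + (2/5)cos x + (3/10)sin x + (71/818)cos 2x + (36/409)sin 2x + (139/34042)cos 3x - (726/17021)sin 3x

write g with unknown coordinates in the stated basis and equate coefficients in (G − (-2)·I) g = f
solving from the highest basis element down gives g = 5/2 + (2/5)cos x + (3/10)sin x + (71/818)cos 2x + (36/409)sin 2x + (139/34042)cos 3x - (726/17021)sin 3x
check: G g = -(4/5)cos x - (8/5)sin x - (480/409)cos 2x - (72/409)sin 2x - (17160/17021)cos 3x + (1452/17021)sin 3x
so G g − (-2)·g = 5 - sin x - cos 2x - cos 3x = f ✓


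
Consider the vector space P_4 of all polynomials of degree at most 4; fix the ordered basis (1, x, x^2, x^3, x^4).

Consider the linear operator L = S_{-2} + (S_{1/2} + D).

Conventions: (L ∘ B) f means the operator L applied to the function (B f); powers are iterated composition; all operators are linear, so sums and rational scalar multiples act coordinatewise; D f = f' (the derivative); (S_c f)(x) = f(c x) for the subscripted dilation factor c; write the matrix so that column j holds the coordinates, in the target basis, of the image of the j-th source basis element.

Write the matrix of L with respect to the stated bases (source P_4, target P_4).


the matrix is [[2, 1, 0, 0, 0]; [0, -3/2, 2, 0, 0]; [0, 0, 17/4, 3, 0]; [0, 0, 0, -63/8, 4]; [0, 0, 0, 0, 257/16]] (rows listed top to bottom)

image of 1: 2
image of x: -(3/2)x + 1
image of x^2: (17/4)x^2 + 2x
image of x^3: -(63/8)x^3 + 3x^2
image of x^4: (257/16)x^4 + 4x^3
each image's coordinates form column j of the matrix


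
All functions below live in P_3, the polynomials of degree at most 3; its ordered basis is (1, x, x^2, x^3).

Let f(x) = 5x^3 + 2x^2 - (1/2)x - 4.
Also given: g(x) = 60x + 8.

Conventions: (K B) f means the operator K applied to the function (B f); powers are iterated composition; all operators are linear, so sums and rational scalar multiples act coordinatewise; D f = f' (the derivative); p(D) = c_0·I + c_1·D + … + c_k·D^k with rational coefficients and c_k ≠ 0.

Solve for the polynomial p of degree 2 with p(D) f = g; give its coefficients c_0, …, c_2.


D^0 f = 5x^3 + 2x^2 - (1/2)x - 4
D^1 f = 15x^2 + 4x - 1/2
D^2 f = 30x + 4
matching coefficients of g against c_0 f + c_1 Df + … from the top degree down determines the c_i
solution: c_0 = 0, c_1 = 0, c_2 = 2

p(D) = 2·D^2, i.e. c_0 = 0, c_1 = 0, c_2 = 2


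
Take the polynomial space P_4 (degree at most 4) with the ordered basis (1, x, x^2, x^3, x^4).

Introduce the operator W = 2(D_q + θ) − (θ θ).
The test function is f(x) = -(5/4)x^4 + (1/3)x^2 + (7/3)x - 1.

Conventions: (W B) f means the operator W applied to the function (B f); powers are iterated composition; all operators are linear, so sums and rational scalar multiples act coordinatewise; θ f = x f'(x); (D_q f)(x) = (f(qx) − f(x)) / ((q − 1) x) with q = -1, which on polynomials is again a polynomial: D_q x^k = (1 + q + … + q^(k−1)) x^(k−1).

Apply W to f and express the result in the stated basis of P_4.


the result is g(x) = 10x^4 + (7/3)x + 14/3

D_q f = 7/3
θ f = -5x^4 + (2/3)x^2 + (7/3)x
(D_q + θ) f = -5x^4 + (2/3)x^2 + (7/3)x + 7/3
(2(D_q + θ)) f = -10x^4 + (4/3)x^2 + (14/3)x + 14/3
θ f = -5x^4 + (2/3)x^2 + (7/3)x
θ θ f = -20x^4 + (4/3)x^2 + (7/3)x
(-(θ θ)) f = 20x^4 - (4/3)x^2 - (7/3)x
(2(D_q + θ) − (θ θ)) f = 10x^4 + (7/3)x + 14/3


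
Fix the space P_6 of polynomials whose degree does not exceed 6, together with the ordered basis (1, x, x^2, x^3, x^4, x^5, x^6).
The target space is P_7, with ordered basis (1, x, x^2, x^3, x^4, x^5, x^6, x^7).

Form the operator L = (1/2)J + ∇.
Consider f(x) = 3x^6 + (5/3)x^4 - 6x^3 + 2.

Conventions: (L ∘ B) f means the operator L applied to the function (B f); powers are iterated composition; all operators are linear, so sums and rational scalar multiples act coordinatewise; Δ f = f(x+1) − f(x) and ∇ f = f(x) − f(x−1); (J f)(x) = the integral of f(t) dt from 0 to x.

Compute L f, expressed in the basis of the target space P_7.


g(x) = (3/14)x^7 + (109/6)x^5 - (183/4)x^4 + (200/3)x^3 - 73x^2 + (131/3)x - 32/3

J f = (3/7)x^7 + (1/3)x^5 - (3/2)x^4 + 2x
((1/2)J) f = (3/14)x^7 + (1/6)x^5 - (3/4)x^4 + x
∇ f = 18x^5 - 45x^4 + (200/3)x^3 - 73x^2 + (128/3)x - 32/3
((1/2)J + ∇) f = (3/14)x^7 + (109/6)x^5 - (183/4)x^4 + (200/3)x^3 - 73x^2 + (131/3)x - 32/3


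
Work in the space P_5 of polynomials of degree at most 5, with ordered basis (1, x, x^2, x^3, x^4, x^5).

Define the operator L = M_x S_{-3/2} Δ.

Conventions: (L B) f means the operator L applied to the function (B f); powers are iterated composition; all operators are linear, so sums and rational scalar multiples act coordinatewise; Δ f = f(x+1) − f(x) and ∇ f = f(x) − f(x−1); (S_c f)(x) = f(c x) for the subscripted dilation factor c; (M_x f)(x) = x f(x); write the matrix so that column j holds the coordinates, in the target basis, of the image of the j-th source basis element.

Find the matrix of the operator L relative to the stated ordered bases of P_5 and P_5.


the matrix is [[0, 0, 0, 0, 0, 0]; [0, 1, 1, 1, 1, 1]; [0, 0, -3, -9/2, -6, -15/2]; [0, 0, 0, 27/4, 27/2, 45/2]; [0, 0, 0, 0, -27/2, -135/4]; [0, 0, 0, 0, 0, 405/16]] (rows listed top to bottom)

image of 1: 0
image of x: x
image of x^2: -3x^2 + x
image of x^3: (27/4)x^3 - (9/2)x^2 + x
image of x^4: -(27/2)x^4 + (27/2)x^3 - 6x^2 + x
image of x^5: (405/16)x^5 - (135/4)x^4 + (45/2)x^3 - (15/2)x^2 + x
each image's coordinates form column j of the matrix


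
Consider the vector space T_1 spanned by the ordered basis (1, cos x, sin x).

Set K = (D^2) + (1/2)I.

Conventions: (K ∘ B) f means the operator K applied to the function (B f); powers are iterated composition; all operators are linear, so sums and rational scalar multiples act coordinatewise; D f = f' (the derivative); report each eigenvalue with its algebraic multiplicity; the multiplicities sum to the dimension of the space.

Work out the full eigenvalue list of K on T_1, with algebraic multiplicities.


image of 1: 1/2
image of cos x: -(1/2)cos x
image of sin x: -(1/2)sin x
the matrix is diagonal; its diagonal is (1/2, -1/2, -1/2)
for a triangular matrix the eigenvalues are the diagonal entries, with algebraic multiplicity their repetition count

λ = -1/2 (multiplicity 2), λ = 1/2 (multiplicity 1)


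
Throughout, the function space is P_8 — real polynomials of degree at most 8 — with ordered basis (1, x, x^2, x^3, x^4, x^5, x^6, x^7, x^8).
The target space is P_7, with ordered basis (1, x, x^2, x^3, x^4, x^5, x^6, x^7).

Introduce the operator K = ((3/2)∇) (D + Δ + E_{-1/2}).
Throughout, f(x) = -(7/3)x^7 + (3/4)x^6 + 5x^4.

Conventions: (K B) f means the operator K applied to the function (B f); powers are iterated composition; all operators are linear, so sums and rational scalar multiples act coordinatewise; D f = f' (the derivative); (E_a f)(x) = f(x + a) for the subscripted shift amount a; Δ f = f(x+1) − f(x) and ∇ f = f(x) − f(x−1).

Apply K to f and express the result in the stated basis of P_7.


the result is g(x) = -(49/2)x^6 - (561/4)x^5 + (25/8)x^4 - (695/8)x^3 - (2607/32)x^2 + (6879/64)x - 4041/128

D f = -(49/3)x^6 + (9/2)x^5 + 20x^3
Δ f = -(49/3)x^6 - (89/2)x^5 - (845/12)x^4 - (140/3)x^3 - (31/4)x^2 + (49/6)x + 41/12
E_{-1/2} f = -(7/3)x^7 + (107/12)x^6 - (29/2)x^5 + (865/48)x^4 - (815/48)x^3 + (623/64)x^2 - (139/48)x + 263/768
(D + Δ + E_{-1/2}) f = -(7/3)x^7 - (95/4)x^6 - (109/2)x^5 - (2515/48)x^4 - (2095/48)x^3 + (127/64)x^2 + (253/48)x + 2887/768
∇ (D + Δ + E_{-1/2}) f = -(49/3)x^6 - (187/2)x^5 + (25/12)x^4 - (695/12)x^3 - (869/16)x^2 + (2293/32)x - 1347/64
((3/2)∇) (D + Δ + E_{-1/2}) f = -(49/2)x^6 - (561/4)x^5 + (25/8)x^4 - (695/8)x^3 - (2607/32)x^2 + (6879/64)x - 4041/128


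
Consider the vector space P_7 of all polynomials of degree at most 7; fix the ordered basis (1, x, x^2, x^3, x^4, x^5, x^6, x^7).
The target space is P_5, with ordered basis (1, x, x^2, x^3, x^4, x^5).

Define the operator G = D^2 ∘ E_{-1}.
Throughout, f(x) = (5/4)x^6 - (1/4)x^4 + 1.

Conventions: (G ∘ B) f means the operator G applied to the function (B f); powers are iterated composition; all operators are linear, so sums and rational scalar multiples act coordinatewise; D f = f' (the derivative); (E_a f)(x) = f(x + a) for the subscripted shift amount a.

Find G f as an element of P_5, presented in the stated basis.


the image equals g(x) = (75/2)x^4 - 150x^3 + 222x^2 - 144x + 69/2

E_{-1} f = (5/4)x^6 - (15/2)x^5 + (37/2)x^4 - 24x^3 + (69/4)x^2 - (13/2)x + 2
D E_{-1} f = (15/2)x^5 - (75/2)x^4 + 74x^3 - 72x^2 + (69/2)x - 13/2
D D E_{-1} f = (75/2)x^4 - 150x^3 + 222x^2 - 144x + 69/2


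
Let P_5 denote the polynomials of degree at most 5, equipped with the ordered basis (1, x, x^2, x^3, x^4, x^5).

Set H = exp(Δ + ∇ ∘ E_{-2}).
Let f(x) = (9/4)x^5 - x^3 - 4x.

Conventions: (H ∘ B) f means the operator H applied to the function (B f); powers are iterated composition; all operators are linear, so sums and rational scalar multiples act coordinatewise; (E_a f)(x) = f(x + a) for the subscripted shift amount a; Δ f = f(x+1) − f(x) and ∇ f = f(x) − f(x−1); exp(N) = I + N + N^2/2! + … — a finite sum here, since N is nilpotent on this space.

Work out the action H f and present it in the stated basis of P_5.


order-1 term: (45/2)x^4 - 90x^3 + 444x^2 - 708x + 449
order-2 term: 90x^3 - 540x^2 + 2328x - 3216
order-3 term: 180x^2 - 1080x + 2872
order-4 term: 180x - 720
order-5 term: 72
the series for exp(Δ + ∇ ∘ E_{-2}) f terminates at order 5
exp(Δ + ∇ ∘ E_{-2}) f = (9/4)x^5 + (45/2)x^4 - x^3 + 84x^2 + 716x - 543

the image equals g(x) = (9/4)x^5 + (45/2)x^4 - x^3 + 84x^2 + 716x - 543


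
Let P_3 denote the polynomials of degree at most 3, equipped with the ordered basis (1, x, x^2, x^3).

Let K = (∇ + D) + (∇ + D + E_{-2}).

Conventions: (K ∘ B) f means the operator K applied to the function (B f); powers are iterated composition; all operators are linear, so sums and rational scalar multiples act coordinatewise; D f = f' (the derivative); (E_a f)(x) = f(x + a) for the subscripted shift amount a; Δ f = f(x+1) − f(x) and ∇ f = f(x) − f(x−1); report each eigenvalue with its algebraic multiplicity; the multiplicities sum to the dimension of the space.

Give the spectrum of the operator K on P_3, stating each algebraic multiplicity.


image of 1: 1
image of x: x + 2
image of x^2: x^2 + 4x + 2
image of x^3: x^3 + 6x^2 + 6x - 6
the matrix is upper triangular; its diagonal is (1, 1, 1, 1)
for a triangular matrix the eigenvalues are the diagonal entries, with algebraic multiplicity their repetition count

λ = 1 (multiplicity 4)


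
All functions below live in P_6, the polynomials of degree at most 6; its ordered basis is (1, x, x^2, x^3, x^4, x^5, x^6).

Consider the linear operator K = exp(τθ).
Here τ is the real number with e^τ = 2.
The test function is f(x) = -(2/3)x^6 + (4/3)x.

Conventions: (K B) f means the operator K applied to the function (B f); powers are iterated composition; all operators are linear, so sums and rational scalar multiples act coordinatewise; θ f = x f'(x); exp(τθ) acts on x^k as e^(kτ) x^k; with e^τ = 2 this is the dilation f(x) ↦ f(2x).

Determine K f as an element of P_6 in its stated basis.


exp(τθ) x^k = e^(kτ) x^k; with e^τ = 2 this sends x^k to 2^k x^k
x ↦ 2 x
x^6 ↦ 64 x^6
applying this coordinatewise to f: exp(τθ) f = -(128/3)x^6 + (8/3)x

the result is g(x) = -(128/3)x^6 + (8/3)x


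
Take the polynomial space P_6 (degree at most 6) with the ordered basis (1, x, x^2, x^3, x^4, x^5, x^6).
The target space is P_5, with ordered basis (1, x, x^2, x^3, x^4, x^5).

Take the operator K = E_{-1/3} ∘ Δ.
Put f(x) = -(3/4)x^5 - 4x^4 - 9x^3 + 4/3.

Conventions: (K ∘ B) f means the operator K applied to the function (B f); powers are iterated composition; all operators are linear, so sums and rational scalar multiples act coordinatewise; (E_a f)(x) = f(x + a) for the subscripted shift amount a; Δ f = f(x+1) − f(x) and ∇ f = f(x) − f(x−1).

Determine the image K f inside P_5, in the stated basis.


Δ f = -(15/4)x^4 - (47/2)x^3 - (117/2)x^2 - (187/4)x - 55/4
E_{-1/3} Δ f = -(15/4)x^4 - (37/2)x^3 - (75/2)x^2 - (541/36)x - 415/108

the result is g(x) = -(15/4)x^4 - (37/2)x^3 - (75/2)x^2 - (541/36)x - 415/108


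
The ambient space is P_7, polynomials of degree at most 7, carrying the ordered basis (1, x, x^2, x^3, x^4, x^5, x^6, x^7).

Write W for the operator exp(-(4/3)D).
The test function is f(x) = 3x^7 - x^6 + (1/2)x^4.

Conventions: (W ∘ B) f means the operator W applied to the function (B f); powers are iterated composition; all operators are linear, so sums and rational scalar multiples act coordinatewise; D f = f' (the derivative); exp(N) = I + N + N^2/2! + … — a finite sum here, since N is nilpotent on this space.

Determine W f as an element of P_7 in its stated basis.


the image equals g(x) = 3x^7 - 29x^6 + 120x^5 - (4951/18)x^4 + (10168/27)x^3 - (2768/9)x^2 + (33664/243)x - 19328/729

order-1 term: -28x^6 + 8x^5 - (8/3)x^3
order-2 term: 112x^5 - (80/3)x^4 + (16/3)x^2
order-3 term: -(2240/9)x^4 + (1280/27)x^3 - (128/27)x
order-4 term: (8960/27)x^3 - (1280/27)x^2 + 128/81
order-5 term: -(7168/27)x^2 + (2048/81)x
order-6 term: (28672/243)x - 4096/729
order-7 term: -16384/729
the series for exp(-(4/3)D) f terminates at order 7
exp(-(4/3)D) f = 3x^7 - 29x^6 + 120x^5 - (4951/18)x^4 + (10168/27)x^3 - (2768/9)x^2 + (33664/243)x - 19328/729


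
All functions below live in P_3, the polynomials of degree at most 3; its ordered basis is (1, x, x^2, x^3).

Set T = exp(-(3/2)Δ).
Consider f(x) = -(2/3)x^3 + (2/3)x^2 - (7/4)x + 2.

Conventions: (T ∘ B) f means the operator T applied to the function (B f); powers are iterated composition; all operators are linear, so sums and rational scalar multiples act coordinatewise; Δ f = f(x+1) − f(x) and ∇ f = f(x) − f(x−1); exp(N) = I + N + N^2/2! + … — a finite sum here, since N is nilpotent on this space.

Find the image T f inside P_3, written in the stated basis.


order-1 term: 3x^2 + x + 21/8
order-2 term: -(9/2)x - 3
order-3 term: 9/4
the series for exp(-(3/2)Δ) f terminates at order 3
exp(-(3/2)Δ) f = -(2/3)x^3 + (11/3)x^2 - (21/4)x + 31/8

the result is g(x) = -(2/3)x^3 + (11/3)x^2 - (21/4)x + 31/8


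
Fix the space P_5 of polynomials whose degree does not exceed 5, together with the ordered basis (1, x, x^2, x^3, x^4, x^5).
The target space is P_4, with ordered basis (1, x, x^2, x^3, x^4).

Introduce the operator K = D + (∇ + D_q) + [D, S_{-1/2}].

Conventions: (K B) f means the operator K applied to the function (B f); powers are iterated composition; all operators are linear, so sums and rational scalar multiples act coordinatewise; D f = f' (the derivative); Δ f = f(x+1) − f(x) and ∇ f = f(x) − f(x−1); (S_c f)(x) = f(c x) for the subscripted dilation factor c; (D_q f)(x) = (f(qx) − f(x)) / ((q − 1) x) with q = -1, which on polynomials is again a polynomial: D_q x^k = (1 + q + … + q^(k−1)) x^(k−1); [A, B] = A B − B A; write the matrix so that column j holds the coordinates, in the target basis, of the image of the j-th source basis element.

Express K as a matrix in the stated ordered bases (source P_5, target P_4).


image of 1: 0
image of x: 3/2
image of x^2: (11/2)x - 1
image of x^3: (47/8)x^2 - 3x + 1
image of x^4: (35/4)x^3 - 6x^2 + 4x - 1
image of x^5: (337/32)x^4 - 10x^3 + 10x^2 - 5x + 1
each image's coordinates form column j of the matrix

the matrix is [[0, 3/2, -1, 1, -1, 1]; [0, 0, 11/2, -3, 4, -5]; [0, 0, 0, 47/8, -6, 10]; [0, 0, 0, 0, 35/4, -10]; [0, 0, 0, 0, 0, 337/32]] (rows listed top to bottom)


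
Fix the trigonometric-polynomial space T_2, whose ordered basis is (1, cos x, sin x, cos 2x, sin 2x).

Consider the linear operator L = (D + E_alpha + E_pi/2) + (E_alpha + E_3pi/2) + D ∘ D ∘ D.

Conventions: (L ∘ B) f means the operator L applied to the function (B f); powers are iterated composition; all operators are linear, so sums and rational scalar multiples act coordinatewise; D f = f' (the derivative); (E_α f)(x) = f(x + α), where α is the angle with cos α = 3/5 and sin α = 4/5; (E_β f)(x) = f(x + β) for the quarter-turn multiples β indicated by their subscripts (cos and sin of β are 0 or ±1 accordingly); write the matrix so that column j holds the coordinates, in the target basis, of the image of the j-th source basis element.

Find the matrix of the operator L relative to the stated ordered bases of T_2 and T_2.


the matrix is [[4, 0, 0, 0, 0]; [0, 6/5, 8/5, 0, 0]; [0, -8/5, 6/5, 0, 0]; [0, 0, 0, -64/25, -102/25]; [0, 0, 0, 102/25, -64/25]] (rows listed top to bottom)

image of 1: 4
image of cos x: (6/5)cos x - (8/5)sin x
image of sin x: (8/5)cos x + (6/5)sin x
image of cos 2x: -(64/25)cos 2x + (102/25)sin 2x
image of sin 2x: -(102/25)cos 2x - (64/25)sin 2x
each image's coordinates form column j of the matrix


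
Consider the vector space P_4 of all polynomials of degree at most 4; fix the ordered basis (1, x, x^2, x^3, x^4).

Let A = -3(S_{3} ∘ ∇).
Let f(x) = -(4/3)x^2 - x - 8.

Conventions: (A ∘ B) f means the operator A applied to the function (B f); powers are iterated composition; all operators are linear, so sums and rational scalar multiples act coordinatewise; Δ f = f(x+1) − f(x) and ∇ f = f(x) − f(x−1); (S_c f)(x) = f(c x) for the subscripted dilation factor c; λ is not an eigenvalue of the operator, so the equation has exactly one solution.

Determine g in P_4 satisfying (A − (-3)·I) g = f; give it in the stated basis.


write g with unknown coordinates in the stated basis and equate coefficients in (A − (-3)·I) g = f
solving from the highest basis element down gives g = -(4/9)x^2 - 3x - 47/9
check: A g = 8x + 23/3
so A g − (-3)·g = -(4/3)x^2 - x - 8 = f ✓

g(x) = -(4/9)x^2 - 3x - 47/9
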